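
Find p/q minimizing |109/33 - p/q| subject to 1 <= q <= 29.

Expand x = 109/33 as a continued fraction with the Euclidean algorithm:
  109 = 3*33 + 10, so a_0 = 3.
  33 = 3*10 + 3, so a_1 = 3.
  10 = 3*3 + 1, so a_2 = 3.
  3 = 3*1 + 0, so a_3 = 3.
so x = [3; 3, 3, 3].
Convergents (p_i = a_i*p_{i-1} + p_{i-2}, q_i = a_i*q_{i-1} + q_{i-2} with p_{-2}=0, p_{-1}=1, q_{-2}=1, q_{-1}=0), until the denominator exceeds 29:
  i=0: a_0=3, p_0 = 3*1 + 0 = 3, q_0 = 3*0 + 1 = 1.
  i=1: a_1=3, p_1 = 3*3 + 1 = 10, q_1 = 3*1 + 0 = 3.
  i=2: a_2=3, p_2 = 3*10 + 3 = 33, q_2 = 3*3 + 1 = 10.
  i=3: a_3=3, p_3 = 3*33 + 10 = 109, q_3 = 3*10 + 3 = 33.
q_3 = 33 > 29, so the last convergent with denominator <= 29 is p_2/q_2 = 33/10.
The closest fraction with denominator <= 29 is either p_2/q_2 or the intermediate fraction (k*p_2 + p_1)/(k*q_2 + q_1) with the largest k >= 1 whose denominator stays <= 29; these approach x as k grows, and every other convergent or intermediate fraction in range is farther away.
Largest k: floor((29 - q_1)/q_2) = floor((29 - 3)/10) = 2.
That gives (2*33 + 10)/(2*10 + 3) = 76/23.
Compare the errors: |x - 33/10| = |109*10 - 33*33|/(33*10) = 1/330, and |x - 76/23| = |109*23 - 76*33|/(33*23) = 1/759.
Cross-multiplying, 1*330 = 330 < 759 = 1*759, so 1/759 is smaller: the intermediate fraction 76/23 is closer to x than 33/10.

76/23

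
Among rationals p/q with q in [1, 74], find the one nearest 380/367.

29/28

Expand x = 380/367 as a continued fraction with the Euclidean algorithm:
  380 = 1*367 + 13, so a_0 = 1.
  367 = 28*13 + 3, so a_1 = 28.
  13 = 4*3 + 1, so a_2 = 4.
  3 = 3*1 + 0, so a_3 = 3.
so x = [1; 28, 4, 3].
Convergents (p_i = a_i*p_{i-1} + p_{i-2}, q_i = a_i*q_{i-1} + q_{i-2} with p_{-2}=0, p_{-1}=1, q_{-2}=1, q_{-1}=0), until the denominator exceeds 74:
  i=0: a_0=1, p_0 = 1*1 + 0 = 1, q_0 = 1*0 + 1 = 1.
  i=1: a_1=28, p_1 = 28*1 + 1 = 29, q_1 = 28*1 + 0 = 28.
  i=2: a_2=4, p_2 = 4*29 + 1 = 117, q_2 = 4*28 + 1 = 113.
q_2 = 113 > 74, so the last convergent with denominator <= 74 is p_1/q_1 = 29/28.
The closest fraction with denominator <= 74 is either p_1/q_1 or the intermediate fraction (k*p_1 + p_0)/(k*q_1 + q_0) with the largest k >= 1 whose denominator stays <= 74; these approach x as k grows, and every other convergent or intermediate fraction in range is farther away.
Largest k: floor((74 - q_0)/q_1) = floor((74 - 1)/28) = 2.
That gives (2*29 + 1)/(2*28 + 1) = 59/57.
Compare the errors: |x - 29/28| = |380*28 - 29*367|/(367*28) = 3/10276, and |x - 59/57| = |380*57 - 59*367|/(367*57) = 7/20919.
Cross-multiplying, 3*20919 = 62757 < 71932 = 7*10276, so 3/10276 is smaller: the convergent 29/28 is closer to x than 59/57.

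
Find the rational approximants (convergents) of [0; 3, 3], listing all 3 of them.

0/1, 1/3, 3/10

Using the convergent recurrence p_i = a_i*p_{i-1} + p_{i-2}, q_i = a_i*q_{i-1} + q_{i-2} with p_{-2}=0, p_{-1}=1, q_{-2}=1, q_{-1}=0:
  i=0: a_0=0, p_0 = 0*1 + 0 = 0, q_0 = 0*0 + 1 = 1.
  i=1: a_1=3, p_1 = 3*0 + 1 = 1, q_1 = 3*1 + 0 = 3.
  i=2: a_2=3, p_2 = 3*1 + 0 = 3, q_2 = 3*3 + 1 = 10.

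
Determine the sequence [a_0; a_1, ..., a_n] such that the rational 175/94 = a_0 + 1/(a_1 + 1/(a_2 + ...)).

Run the Euclidean algorithm on 175 and 94; the successive quotients are the partial quotients a_0, a_1, ... (each step inverts the fractional part left over by the previous one):
  175 = 1*94 + 81, so a_0 = 1.
  94 = 1*81 + 13, so a_1 = 1.
  81 = 6*13 + 3, so a_2 = 6.
  13 = 4*3 + 1, so a_3 = 4.
  3 = 3*1 + 0, so a_4 = 3.
The remainder reaches 0 after 5 divisions, so the expansion has 5 partial quotients, read off in order.

[1; 1, 6, 4, 3]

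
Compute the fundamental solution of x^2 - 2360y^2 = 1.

(x, y) = (5781, 119)

First expand sqrt(2360) as a continued fraction. With x_i = (sqrt(2360) + m_i)/d_i and (m_0, d_0) = (0, 1): a_0 = floor(sqrt(2360)) = 48, since 48^2 = 2304 <= 2360 < 2401 = 49^2.
Iterate m_{i+1} = d_i*a_i - m_i, d_{i+1} = (2360 - m_{i+1}^2)/d_i, a_{i+1} = floor((a_0 + m_{i+1})/d_{i+1}):
  m_1 = 1*48 - 0 = 48, d_1 = (2360 - 48^2)/1 = 56/1 = 56, a_1 = floor((48 + 48)/56) = 1.
  m_2 = 56*1 - 48 = 8, d_2 = (2360 - 8^2)/56 = 2296/56 = 41, a_2 = floor((48 + 8)/41) = 1.
  m_3 = 41*1 - 8 = 33, d_3 = (2360 - 33^2)/41 = 1271/41 = 31, a_3 = floor((48 + 33)/31) = 2.
  m_4 = 31*2 - 33 = 29, d_4 = (2360 - 29^2)/31 = 1519/31 = 49, a_4 = floor((48 + 29)/49) = 1.
  m_5 = 49*1 - 29 = 20, d_5 = (2360 - 20^2)/49 = 1960/49 = 40, a_5 = floor((48 + 20)/40) = 1.
  m_6 = 40*1 - 20 = 20, d_6 = (2360 - 20^2)/40 = 1960/40 = 49, a_6 = floor((48 + 20)/49) = 1.
  m_7 = 49*1 - 20 = 29, d_7 = (2360 - 29^2)/49 = 1519/49 = 31, a_7 = floor((48 + 29)/31) = 2.
  m_8 = 31*2 - 29 = 33, d_8 = (2360 - 33^2)/31 = 1271/31 = 41, a_8 = floor((48 + 33)/41) = 1.
  m_9 = 41*1 - 33 = 8, d_9 = (2360 - 8^2)/41 = 2296/41 = 56, a_9 = floor((48 + 8)/56) = 1.
  m_10 = 56*1 - 8 = 48, d_10 = (2360 - 48^2)/56 = 56/56 = 1, a_10 = floor((48 + 48)/1) = 96.
  m_11 = 1*96 - 48 = 48, d_11 = (2360 - 48^2)/1 = 56/1 = 56: (m_11, d_11) = (m_1, d_1) = (48, 56), so from here the quotients repeat a_1, ..., a_10; the period length is 10.
So sqrt(2360) = [48; (1, 1, 2, 1, 1, 1, 2, 1, 1, 96)] with period length k = 10.
k is even, so the fundamental solution of x^2 - 2360y^2 = 1 is (p_{k-1}, q_{k-1}) = (p_9, q_9); compute convergents through index 9.
Convergents (p_i = a_i*p_{i-1} + p_{i-2}, q_i = a_i*q_{i-1} + q_{i-2} with p_{-2}=0, p_{-1}=1, q_{-2}=1, q_{-1}=0):
  i=0: a_0=48, p_0 = 48*1 + 0 = 48, q_0 = 48*0 + 1 = 1.
  i=1: a_1=1, p_1 = 1*48 + 1 = 49, q_1 = 1*1 + 0 = 1.
  i=2: a_2=1, p_2 = 1*49 + 48 = 97, q_2 = 1*1 + 1 = 2.
  i=3: a_3=2, p_3 = 2*97 + 49 = 243, q_3 = 2*2 + 1 = 5.
  i=4: a_4=1, p_4 = 1*243 + 97 = 340, q_4 = 1*5 + 2 = 7.
  i=5: a_5=1, p_5 = 1*340 + 243 = 583, q_5 = 1*7 + 5 = 12.
  i=6: a_6=1, p_6 = 1*583 + 340 = 923, q_6 = 1*12 + 7 = 19.
  i=7: a_7=2, p_7 = 2*923 + 583 = 2429, q_7 = 2*19 + 12 = 50.
  i=8: a_8=1, p_8 = 1*2429 + 923 = 3352, q_8 = 1*50 + 19 = 69.
  i=9: a_9=1, p_9 = 1*3352 + 2429 = 5781, q_9 = 1*69 + 50 = 119.
Check: 5781^2 - 2360*119^2 = 33419961 - 33419960 = 1, so (x, y) = (5781, 119) solves the equation, and by the theorem it is the least positive solution.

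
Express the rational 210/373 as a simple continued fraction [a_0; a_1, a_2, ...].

[0; 1, 1, 3, 2, 7, 3]

Run the Euclidean algorithm on 210 and 373; the successive quotients are the partial quotients a_0, a_1, ... (each step inverts the fractional part left over by the previous one):
  210 = 0*373 + 210, so a_0 = 0.
  373 = 1*210 + 163, so a_1 = 1.
  210 = 1*163 + 47, so a_2 = 1.
  163 = 3*47 + 22, so a_3 = 3.
  47 = 2*22 + 3, so a_4 = 2.
  22 = 7*3 + 1, so a_5 = 7.
  3 = 3*1 + 0, so a_6 = 3.
The remainder reaches 0 after 7 divisions, so the expansion has 7 partial quotients, read off in order.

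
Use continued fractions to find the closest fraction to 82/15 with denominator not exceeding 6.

Expand x = 82/15 as a continued fraction with the Euclidean algorithm:
  82 = 5*15 + 7, so a_0 = 5.
  15 = 2*7 + 1, so a_1 = 2.
  7 = 7*1 + 0, so a_2 = 7.
so x = [5; 2, 7].
Convergents (p_i = a_i*p_{i-1} + p_{i-2}, q_i = a_i*q_{i-1} + q_{i-2} with p_{-2}=0, p_{-1}=1, q_{-2}=1, q_{-1}=0), until the denominator exceeds 6:
  i=0: a_0=5, p_0 = 5*1 + 0 = 5, q_0 = 5*0 + 1 = 1.
  i=1: a_1=2, p_1 = 2*5 + 1 = 11, q_1 = 2*1 + 0 = 2.
  i=2: a_2=7, p_2 = 7*11 + 5 = 82, q_2 = 7*2 + 1 = 15.
q_2 = 15 > 6, so the last convergent with denominator <= 6 is p_1/q_1 = 11/2.
The closest fraction with denominator <= 6 is either p_1/q_1 or the intermediate fraction (k*p_1 + p_0)/(k*q_1 + q_0) with the largest k >= 1 whose denominator stays <= 6; these approach x as k grows, and every other convergent or intermediate fraction in range is farther away.
Largest k: floor((6 - q_0)/q_1) = floor((6 - 1)/2) = 2.
That gives (2*11 + 5)/(2*2 + 1) = 27/5.
Compare the errors: |x - 11/2| = |82*2 - 11*15|/(15*2) = 1/30, and |x - 27/5| = |82*5 - 27*15|/(15*5) = 5/75.
Cross-multiplying, 1*75 = 75 < 150 = 5*30, so 1/30 is smaller: the convergent 11/2 is closer to x than 27/5.

11/2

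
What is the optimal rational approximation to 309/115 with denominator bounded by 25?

43/16

Expand x = 309/115 as a continued fraction with the Euclidean algorithm:
  309 = 2*115 + 79, so a_0 = 2.
  115 = 1*79 + 36, so a_1 = 1.
  79 = 2*36 + 7, so a_2 = 2.
  36 = 5*7 + 1, so a_3 = 5.
  7 = 7*1 + 0, so a_4 = 7.
so x = [2; 1, 2, 5, 7].
Convergents (p_i = a_i*p_{i-1} + p_{i-2}, q_i = a_i*q_{i-1} + q_{i-2} with p_{-2}=0, p_{-1}=1, q_{-2}=1, q_{-1}=0), until the denominator exceeds 25:
  i=0: a_0=2, p_0 = 2*1 + 0 = 2, q_0 = 2*0 + 1 = 1.
  i=1: a_1=1, p_1 = 1*2 + 1 = 3, q_1 = 1*1 + 0 = 1.
  i=2: a_2=2, p_2 = 2*3 + 2 = 8, q_2 = 2*1 + 1 = 3.
  i=3: a_3=5, p_3 = 5*8 + 3 = 43, q_3 = 5*3 + 1 = 16.
  i=4: a_4=7, p_4 = 7*43 + 8 = 309, q_4 = 7*16 + 3 = 115.
q_4 = 115 > 25, so the last convergent with denominator <= 25 is p_3/q_3 = 43/16.
The closest fraction with denominator <= 25 is either p_3/q_3 or the intermediate fraction (k*p_3 + p_2)/(k*q_3 + q_2) with the largest k >= 1 whose denominator stays <= 25; these approach x as k grows, and every other convergent or intermediate fraction in range is farther away.
Largest k: floor((25 - q_2)/q_3) = floor((25 - 3)/16) = 1.
That gives (1*43 + 8)/(1*16 + 3) = 51/19.
Compare the errors: |x - 43/16| = |309*16 - 43*115|/(115*16) = 1/1840, and |x - 51/19| = |309*19 - 51*115|/(115*19) = 6/2185.
Cross-multiplying, 1*2185 = 2185 < 11040 = 6*1840, so 1/1840 is smaller: the convergent 43/16 is closer to x than 51/19.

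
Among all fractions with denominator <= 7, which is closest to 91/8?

Expand x = 91/8 as a continued fraction with the Euclidean algorithm:
  91 = 11*8 + 3, so a_0 = 11.
  8 = 2*3 + 2, so a_1 = 2.
  3 = 1*2 + 1, so a_2 = 1.
  2 = 2*1 + 0, so a_3 = 2.
so x = [11; 2, 1, 2].
Convergents (p_i = a_i*p_{i-1} + p_{i-2}, q_i = a_i*q_{i-1} + q_{i-2} with p_{-2}=0, p_{-1}=1, q_{-2}=1, q_{-1}=0), until the denominator exceeds 7:
  i=0: a_0=11, p_0 = 11*1 + 0 = 11, q_0 = 11*0 + 1 = 1.
  i=1: a_1=2, p_1 = 2*11 + 1 = 23, q_1 = 2*1 + 0 = 2.
  i=2: a_2=1, p_2 = 1*23 + 11 = 34, q_2 = 1*2 + 1 = 3.
  i=3: a_3=2, p_3 = 2*34 + 23 = 91, q_3 = 2*3 + 2 = 8.
q_3 = 8 > 7, so the last convergent with denominator <= 7 is p_2/q_2 = 34/3.
The closest fraction with denominator <= 7 is either p_2/q_2 or the intermediate fraction (k*p_2 + p_1)/(k*q_2 + q_1) with the largest k >= 1 whose denominator stays <= 7; these approach x as k grows, and every other convergent or intermediate fraction in range is farther away.
Largest k: floor((7 - q_1)/q_2) = floor((7 - 2)/3) = 1.
That gives (1*34 + 23)/(1*3 + 2) = 57/5.
Compare the errors: |x - 34/3| = |91*3 - 34*8|/(8*3) = 1/24, and |x - 57/5| = |91*5 - 57*8|/(8*5) = 1/40.
Cross-multiplying, 1*24 = 24 < 40 = 1*40, so 1/40 is smaller: the intermediate fraction 57/5 is closer to x than 34/3.

57/5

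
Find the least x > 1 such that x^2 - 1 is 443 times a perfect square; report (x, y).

(x, y) = (442, 21)

First expand sqrt(443) as a continued fraction. With x_i = (sqrt(443) + m_i)/d_i and (m_0, d_0) = (0, 1): a_0 = floor(sqrt(443)) = 21, since 21^2 = 441 <= 443 < 484 = 22^2.
Iterate m_{i+1} = d_i*a_i - m_i, d_{i+1} = (443 - m_{i+1}^2)/d_i, a_{i+1} = floor((a_0 + m_{i+1})/d_{i+1}):
  m_1 = 1*21 - 0 = 21, d_1 = (443 - 21^2)/1 = 2/1 = 2, a_1 = floor((21 + 21)/2) = 21.
  m_2 = 2*21 - 21 = 21, d_2 = (443 - 21^2)/2 = 2/2 = 1, a_2 = floor((21 + 21)/1) = 42.
  m_3 = 1*42 - 21 = 21, d_3 = (443 - 21^2)/1 = 2/1 = 2: (m_3, d_3) = (m_1, d_1) = (21, 2), so from here the quotients repeat a_1, a_2; the period length is 2.
So sqrt(443) = [21; (21, 42)] with period length k = 2.
k is even, so the fundamental solution of x^2 - 443y^2 = 1 is (p_{k-1}, q_{k-1}) = (p_1, q_1); compute convergents through index 1.
Convergents (p_i = a_i*p_{i-1} + p_{i-2}, q_i = a_i*q_{i-1} + q_{i-2} with p_{-2}=0, p_{-1}=1, q_{-2}=1, q_{-1}=0):
  i=0: a_0=21, p_0 = 21*1 + 0 = 21, q_0 = 21*0 + 1 = 1.
  i=1: a_1=21, p_1 = 21*21 + 1 = 442, q_1 = 21*1 + 0 = 21.
Check: 442^2 - 443*21^2 = 195364 - 195363 = 1, so (x, y) = (442, 21) solves the equation, and by the theorem it is the least positive solution.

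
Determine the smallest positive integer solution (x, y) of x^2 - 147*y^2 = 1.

(x, y) = (97, 8)

First expand sqrt(147) as a continued fraction. With x_i = (sqrt(147) + m_i)/d_i and (m_0, d_0) = (0, 1): a_0 = floor(sqrt(147)) = 12, since 12^2 = 144 <= 147 < 169 = 13^2.
Iterate m_{i+1} = d_i*a_i - m_i, d_{i+1} = (147 - m_{i+1}^2)/d_i, a_{i+1} = floor((a_0 + m_{i+1})/d_{i+1}):
  m_1 = 1*12 - 0 = 12, d_1 = (147 - 12^2)/1 = 3/1 = 3, a_1 = floor((12 + 12)/3) = 8.
  m_2 = 3*8 - 12 = 12, d_2 = (147 - 12^2)/3 = 3/3 = 1, a_2 = floor((12 + 12)/1) = 24.
  m_3 = 1*24 - 12 = 12, d_3 = (147 - 12^2)/1 = 3/1 = 3: (m_3, d_3) = (m_1, d_1) = (12, 3), so from here the quotients repeat a_1, a_2; the period length is 2.
So sqrt(147) = [12; (8, 24)] with period length k = 2.
k is even, so the fundamental solution of x^2 - 147y^2 = 1 is (p_{k-1}, q_{k-1}) = (p_1, q_1); compute convergents through index 1.
Convergents (p_i = a_i*p_{i-1} + p_{i-2}, q_i = a_i*q_{i-1} + q_{i-2} with p_{-2}=0, p_{-1}=1, q_{-2}=1, q_{-1}=0):
  i=0: a_0=12, p_0 = 12*1 + 0 = 12, q_0 = 12*0 + 1 = 1.
  i=1: a_1=8, p_1 = 8*12 + 1 = 97, q_1 = 8*1 + 0 = 8.
Check: 97^2 - 147*8^2 = 9409 - 9408 = 1, so (x, y) = (97, 8) solves the equation, and by the theorem it is the least positive solution.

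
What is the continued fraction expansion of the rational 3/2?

Run the Euclidean algorithm on 3 and 2; the successive quotients are the partial quotients a_0, a_1, ... (each step inverts the fractional part left over by the previous one):
  3 = 1*2 + 1, so a_0 = 1.
  2 = 2*1 + 0, so a_1 = 2.
The remainder reaches 0 after 2 divisions, so the expansion has 2 partial quotients, read off in order.

[1; 2]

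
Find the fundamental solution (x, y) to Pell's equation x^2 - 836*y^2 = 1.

(x, y) = (46551, 1610)

First expand sqrt(836) as a continued fraction. With x_i = (sqrt(836) + m_i)/d_i and (m_0, d_0) = (0, 1): a_0 = floor(sqrt(836)) = 28, since 28^2 = 784 <= 836 < 841 = 29^2.
Iterate m_{i+1} = d_i*a_i - m_i, d_{i+1} = (836 - m_{i+1}^2)/d_i, a_{i+1} = floor((a_0 + m_{i+1})/d_{i+1}):
  m_1 = 1*28 - 0 = 28, d_1 = (836 - 28^2)/1 = 52/1 = 52, a_1 = floor((28 + 28)/52) = 1.
  m_2 = 52*1 - 28 = 24, d_2 = (836 - 24^2)/52 = 260/52 = 5, a_2 = floor((28 + 24)/5) = 10.
  m_3 = 5*10 - 24 = 26, d_3 = (836 - 26^2)/5 = 160/5 = 32, a_3 = floor((28 + 26)/32) = 1.
  m_4 = 32*1 - 26 = 6, d_4 = (836 - 6^2)/32 = 800/32 = 25, a_4 = floor((28 + 6)/25) = 1.
  m_5 = 25*1 - 6 = 19, d_5 = (836 - 19^2)/25 = 475/25 = 19, a_5 = floor((28 + 19)/19) = 2.
  m_6 = 19*2 - 19 = 19, d_6 = (836 - 19^2)/19 = 475/19 = 25, a_6 = floor((28 + 19)/25) = 1.
  m_7 = 25*1 - 19 = 6, d_7 = (836 - 6^2)/25 = 800/25 = 32, a_7 = floor((28 + 6)/32) = 1.
  m_8 = 32*1 - 6 = 26, d_8 = (836 - 26^2)/32 = 160/32 = 5, a_8 = floor((28 + 26)/5) = 10.
  m_9 = 5*10 - 26 = 24, d_9 = (836 - 24^2)/5 = 260/5 = 52, a_9 = floor((28 + 24)/52) = 1.
  m_10 = 52*1 - 24 = 28, d_10 = (836 - 28^2)/52 = 52/52 = 1, a_10 = floor((28 + 28)/1) = 56.
  m_11 = 1*56 - 28 = 28, d_11 = (836 - 28^2)/1 = 52/1 = 52: (m_11, d_11) = (m_1, d_1) = (28, 52), so from here the quotients repeat a_1, ..., a_10; the period length is 10.
So sqrt(836) = [28; (1, 10, 1, 1, 2, 1, 1, 10, 1, 56)] with period length k = 10.
k is even, so the fundamental solution of x^2 - 836y^2 = 1 is (p_{k-1}, q_{k-1}) = (p_9, q_9); compute convergents through index 9.
Convergents (p_i = a_i*p_{i-1} + p_{i-2}, q_i = a_i*q_{i-1} + q_{i-2} with p_{-2}=0, p_{-1}=1, q_{-2}=1, q_{-1}=0):
  i=0: a_0=28, p_0 = 28*1 + 0 = 28, q_0 = 28*0 + 1 = 1.
  i=1: a_1=1, p_1 = 1*28 + 1 = 29, q_1 = 1*1 + 0 = 1.
  i=2: a_2=10, p_2 = 10*29 + 28 = 318, q_2 = 10*1 + 1 = 11.
  i=3: a_3=1, p_3 = 1*318 + 29 = 347, q_3 = 1*11 + 1 = 12.
  i=4: a_4=1, p_4 = 1*347 + 318 = 665, q_4 = 1*12 + 11 = 23.
  i=5: a_5=2, p_5 = 2*665 + 347 = 1677, q_5 = 2*23 + 12 = 58.
  i=6: a_6=1, p_6 = 1*1677 + 665 = 2342, q_6 = 1*58 + 23 = 81.
  i=7: a_7=1, p_7 = 1*2342 + 1677 = 4019, q_7 = 1*81 + 58 = 139.
  i=8: a_8=10, p_8 = 10*4019 + 2342 = 42532, q_8 = 10*139 + 81 = 1471.
  i=9: a_9=1, p_9 = 1*42532 + 4019 = 46551, q_9 = 1*1471 + 139 = 1610.
Check: 46551^2 - 836*1610^2 = 2166995601 - 2166995600 = 1, so (x, y) = (46551, 1610) solves the equation, and by the theorem it is the least positive solution.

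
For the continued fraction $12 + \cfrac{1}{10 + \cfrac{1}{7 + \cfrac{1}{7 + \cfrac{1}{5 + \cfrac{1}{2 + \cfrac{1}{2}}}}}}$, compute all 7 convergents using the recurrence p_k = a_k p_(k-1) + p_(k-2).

12/1, 121/10, 859/71, 6134/507, 31529/2606, 69192/5719, 169913/14044

Using the convergent recurrence p_i = a_i*p_{i-1} + p_{i-2}, q_i = a_i*q_{i-1} + q_{i-2} with p_{-2}=0, p_{-1}=1, q_{-2}=1, q_{-1}=0:
  i=0: a_0=12, p_0 = 12*1 + 0 = 12, q_0 = 12*0 + 1 = 1.
  i=1: a_1=10, p_1 = 10*12 + 1 = 121, q_1 = 10*1 + 0 = 10.
  i=2: a_2=7, p_2 = 7*121 + 12 = 859, q_2 = 7*10 + 1 = 71.
  i=3: a_3=7, p_3 = 7*859 + 121 = 6134, q_3 = 7*71 + 10 = 507.
  i=4: a_4=5, p_4 = 5*6134 + 859 = 31529, q_4 = 5*507 + 71 = 2606.
  i=5: a_5=2, p_5 = 2*31529 + 6134 = 69192, q_5 = 2*2606 + 507 = 5719.
  i=6: a_6=2, p_6 = 2*69192 + 31529 = 169913, q_6 = 2*5719 + 2606 = 14044.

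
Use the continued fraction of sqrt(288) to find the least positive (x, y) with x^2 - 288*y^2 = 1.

(x, y) = (17, 1)

First expand sqrt(288) as a continued fraction. With x_i = (sqrt(288) + m_i)/d_i and (m_0, d_0) = (0, 1): a_0 = floor(sqrt(288)) = 16, since 16^2 = 256 <= 288 < 289 = 17^2.
Iterate m_{i+1} = d_i*a_i - m_i, d_{i+1} = (288 - m_{i+1}^2)/d_i, a_{i+1} = floor((a_0 + m_{i+1})/d_{i+1}):
  m_1 = 1*16 - 0 = 16, d_1 = (288 - 16^2)/1 = 32/1 = 32, a_1 = floor((16 + 16)/32) = 1.
  m_2 = 32*1 - 16 = 16, d_2 = (288 - 16^2)/32 = 32/32 = 1, a_2 = floor((16 + 16)/1) = 32.
  m_3 = 1*32 - 16 = 16, d_3 = (288 - 16^2)/1 = 32/1 = 32: (m_3, d_3) = (m_1, d_1) = (16, 32), so from here the quotients repeat a_1, a_2; the period length is 2.
So sqrt(288) = [16; (1, 32)] with period length k = 2.
k is even, so the fundamental solution of x^2 - 288y^2 = 1 is (p_{k-1}, q_{k-1}) = (p_1, q_1); compute convergents through index 1.
Convergents (p_i = a_i*p_{i-1} + p_{i-2}, q_i = a_i*q_{i-1} + q_{i-2} with p_{-2}=0, p_{-1}=1, q_{-2}=1, q_{-1}=0):
  i=0: a_0=16, p_0 = 16*1 + 0 = 16, q_0 = 16*0 + 1 = 1.
  i=1: a_1=1, p_1 = 1*16 + 1 = 17, q_1 = 1*1 + 0 = 1.
Check: 17^2 - 288*1^2 = 289 - 288 = 1, so (x, y) = (17, 1) solves the equation, and by the theorem it is the least positive solution.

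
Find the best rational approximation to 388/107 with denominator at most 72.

Expand x = 388/107 as a continued fraction with the Euclidean algorithm:
  388 = 3*107 + 67, so a_0 = 3.
  107 = 1*67 + 40, so a_1 = 1.
  67 = 1*40 + 27, so a_2 = 1.
  40 = 1*27 + 13, so a_3 = 1.
  27 = 2*13 + 1, so a_4 = 2.
  13 = 13*1 + 0, so a_5 = 13.
so x = [3; 1, 1, 1, 2, 13].
Convergents (p_i = a_i*p_{i-1} + p_{i-2}, q_i = a_i*q_{i-1} + q_{i-2} with p_{-2}=0, p_{-1}=1, q_{-2}=1, q_{-1}=0), until the denominator exceeds 72:
  i=0: a_0=3, p_0 = 3*1 + 0 = 3, q_0 = 3*0 + 1 = 1.
  i=1: a_1=1, p_1 = 1*3 + 1 = 4, q_1 = 1*1 + 0 = 1.
  i=2: a_2=1, p_2 = 1*4 + 3 = 7, q_2 = 1*1 + 1 = 2.
  i=3: a_3=1, p_3 = 1*7 + 4 = 11, q_3 = 1*2 + 1 = 3.
  i=4: a_4=2, p_4 = 2*11 + 7 = 29, q_4 = 2*3 + 2 = 8.
  i=5: a_5=13, p_5 = 13*29 + 11 = 388, q_5 = 13*8 + 3 = 107.
q_5 = 107 > 72, so the last convergent with denominator <= 72 is p_4/q_4 = 29/8.
The closest fraction with denominator <= 72 is either p_4/q_4 or the intermediate fraction (k*p_4 + p_3)/(k*q_4 + q_3) with the largest k >= 1 whose denominator stays <= 72; these approach x as k grows, and every other convergent or intermediate fraction in range is farther away.
Largest k: floor((72 - q_3)/q_4) = floor((72 - 3)/8) = 8.
That gives (8*29 + 11)/(8*8 + 3) = 243/67.
Compare the errors: |x - 29/8| = |388*8 - 29*107|/(107*8) = 1/856, and |x - 243/67| = |388*67 - 243*107|/(107*67) = 5/7169.
Cross-multiplying, 5*856 = 4280 < 7169 = 1*7169, so 5/7169 is smaller: the intermediate fraction 243/67 is closer to x than 29/8.

243/67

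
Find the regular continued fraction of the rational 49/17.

[2; 1, 7, 2]

Run the Euclidean algorithm on 49 and 17; the successive quotients are the partial quotients a_0, a_1, ... (each step inverts the fractional part left over by the previous one):
  49 = 2*17 + 15, so a_0 = 2.
  17 = 1*15 + 2, so a_1 = 1.
  15 = 7*2 + 1, so a_2 = 7.
  2 = 2*1 + 0, so a_3 = 2.
The remainder reaches 0 after 4 divisions, so the expansion has 4 partial quotients, read off in order.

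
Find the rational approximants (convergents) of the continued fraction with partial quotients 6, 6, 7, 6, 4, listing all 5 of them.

Using the convergent recurrence p_i = a_i*p_{i-1} + p_{i-2}, q_i = a_i*q_{i-1} + q_{i-2} with p_{-2}=0, p_{-1}=1, q_{-2}=1, q_{-1}=0:
  i=0: a_0=6, p_0 = 6*1 + 0 = 6, q_0 = 6*0 + 1 = 1.
  i=1: a_1=6, p_1 = 6*6 + 1 = 37, q_1 = 6*1 + 0 = 6.
  i=2: a_2=7, p_2 = 7*37 + 6 = 265, q_2 = 7*6 + 1 = 43.
  i=3: a_3=6, p_3 = 6*265 + 37 = 1627, q_3 = 6*43 + 6 = 264.
  i=4: a_4=4, p_4 = 4*1627 + 265 = 6773, q_4 = 4*264 + 43 = 1099.

6/1, 37/6, 265/43, 1627/264, 6773/1099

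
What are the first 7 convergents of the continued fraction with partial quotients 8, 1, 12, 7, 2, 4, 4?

8/1, 9/1, 116/13, 821/92, 1758/197, 7853/880, 33170/3717

Using the convergent recurrence p_i = a_i*p_{i-1} + p_{i-2}, q_i = a_i*q_{i-1} + q_{i-2} with p_{-2}=0, p_{-1}=1, q_{-2}=1, q_{-1}=0:
  i=0: a_0=8, p_0 = 8*1 + 0 = 8, q_0 = 8*0 + 1 = 1.
  i=1: a_1=1, p_1 = 1*8 + 1 = 9, q_1 = 1*1 + 0 = 1.
  i=2: a_2=12, p_2 = 12*9 + 8 = 116, q_2 = 12*1 + 1 = 13.
  i=3: a_3=7, p_3 = 7*116 + 9 = 821, q_3 = 7*13 + 1 = 92.
  i=4: a_4=2, p_4 = 2*821 + 116 = 1758, q_4 = 2*92 + 13 = 197.
  i=5: a_5=4, p_5 = 4*1758 + 821 = 7853, q_5 = 4*197 + 92 = 880.
  i=6: a_6=4, p_6 = 4*7853 + 1758 = 33170, q_6 = 4*880 + 197 = 3717.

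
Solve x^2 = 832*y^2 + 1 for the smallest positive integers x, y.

(x, y) = (842401, 29205)

First expand sqrt(832) as a continued fraction. With x_i = (sqrt(832) + m_i)/d_i and (m_0, d_0) = (0, 1): a_0 = floor(sqrt(832)) = 28, since 28^2 = 784 <= 832 < 841 = 29^2.
Iterate m_{i+1} = d_i*a_i - m_i, d_{i+1} = (832 - m_{i+1}^2)/d_i, a_{i+1} = floor((a_0 + m_{i+1})/d_{i+1}):
  m_1 = 1*28 - 0 = 28, d_1 = (832 - 28^2)/1 = 48/1 = 48, a_1 = floor((28 + 28)/48) = 1.
  m_2 = 48*1 - 28 = 20, d_2 = (832 - 20^2)/48 = 432/48 = 9, a_2 = floor((28 + 20)/9) = 5.
  m_3 = 9*5 - 20 = 25, d_3 = (832 - 25^2)/9 = 207/9 = 23, a_3 = floor((28 + 25)/23) = 2.
  m_4 = 23*2 - 25 = 21, d_4 = (832 - 21^2)/23 = 391/23 = 17, a_4 = floor((28 + 21)/17) = 2.
  m_5 = 17*2 - 21 = 13, d_5 = (832 - 13^2)/17 = 663/17 = 39, a_5 = floor((28 + 13)/39) = 1.
  m_6 = 39*1 - 13 = 26, d_6 = (832 - 26^2)/39 = 156/39 = 4, a_6 = floor((28 + 26)/4) = 13.
  m_7 = 4*13 - 26 = 26, d_7 = (832 - 26^2)/4 = 156/4 = 39, a_7 = floor((28 + 26)/39) = 1.
  m_8 = 39*1 - 26 = 13, d_8 = (832 - 13^2)/39 = 663/39 = 17, a_8 = floor((28 + 13)/17) = 2.
  m_9 = 17*2 - 13 = 21, d_9 = (832 - 21^2)/17 = 391/17 = 23, a_9 = floor((28 + 21)/23) = 2.
  m_10 = 23*2 - 21 = 25, d_10 = (832 - 25^2)/23 = 207/23 = 9, a_10 = floor((28 + 25)/9) = 5.
  m_11 = 9*5 - 25 = 20, d_11 = (832 - 20^2)/9 = 432/9 = 48, a_11 = floor((28 + 20)/48) = 1.
  m_12 = 48*1 - 20 = 28, d_12 = (832 - 28^2)/48 = 48/48 = 1, a_12 = floor((28 + 28)/1) = 56.
  m_13 = 1*56 - 28 = 28, d_13 = (832 - 28^2)/1 = 48/1 = 48: (m_13, d_13) = (m_1, d_1) = (28, 48), so from here the quotients repeat a_1, ..., a_12; the period length is 12.
So sqrt(832) = [28; (1, 5, 2, 2, 1, 13, 1, 2, 2, 5, 1, 56)] with period length k = 12.
k is even, so the fundamental solution of x^2 - 832y^2 = 1 is (p_{k-1}, q_{k-1}) = (p_11, q_11); compute convergents through index 11.
Convergents (p_i = a_i*p_{i-1} + p_{i-2}, q_i = a_i*q_{i-1} + q_{i-2} with p_{-2}=0, p_{-1}=1, q_{-2}=1, q_{-1}=0):
  i=0: a_0=28, p_0 = 28*1 + 0 = 28, q_0 = 28*0 + 1 = 1.
  i=1: a_1=1, p_1 = 1*28 + 1 = 29, q_1 = 1*1 + 0 = 1.
  i=2: a_2=5, p_2 = 5*29 + 28 = 173, q_2 = 5*1 + 1 = 6.
  i=3: a_3=2, p_3 = 2*173 + 29 = 375, q_3 = 2*6 + 1 = 13.
  i=4: a_4=2, p_4 = 2*375 + 173 = 923, q_4 = 2*13 + 6 = 32.
  i=5: a_5=1, p_5 = 1*923 + 375 = 1298, q_5 = 1*32 + 13 = 45.
  i=6: a_6=13, p_6 = 13*1298 + 923 = 17797, q_6 = 13*45 + 32 = 617.
  i=7: a_7=1, p_7 = 1*17797 + 1298 = 19095, q_7 = 1*617 + 45 = 662.
  i=8: a_8=2, p_8 = 2*19095 + 17797 = 55987, q_8 = 2*662 + 617 = 1941.
  i=9: a_9=2, p_9 = 2*55987 + 19095 = 131069, q_9 = 2*1941 + 662 = 4544.
  i=10: a_10=5, p_10 = 5*131069 + 55987 = 711332, q_10 = 5*4544 + 1941 = 24661.
  i=11: a_11=1, p_11 = 1*711332 + 131069 = 842401, q_11 = 1*24661 + 4544 = 29205.
Check: 842401^2 - 832*29205^2 = 709639444801 - 709639444800 = 1, so (x, y) = (842401, 29205) solves the equation, and by the theorem it is the least positive solution.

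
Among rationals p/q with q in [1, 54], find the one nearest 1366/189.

159/22

Expand x = 1366/189 as a continued fraction with the Euclidean algorithm:
  1366 = 7*189 + 43, so a_0 = 7.
  189 = 4*43 + 17, so a_1 = 4.
  43 = 2*17 + 9, so a_2 = 2.
  17 = 1*9 + 8, so a_3 = 1.
  9 = 1*8 + 1, so a_4 = 1.
  8 = 8*1 + 0, so a_5 = 8.
so x = [7; 4, 2, 1, 1, 8].
Convergents (p_i = a_i*p_{i-1} + p_{i-2}, q_i = a_i*q_{i-1} + q_{i-2} with p_{-2}=0, p_{-1}=1, q_{-2}=1, q_{-1}=0), until the denominator exceeds 54:
  i=0: a_0=7, p_0 = 7*1 + 0 = 7, q_0 = 7*0 + 1 = 1.
  i=1: a_1=4, p_1 = 4*7 + 1 = 29, q_1 = 4*1 + 0 = 4.
  i=2: a_2=2, p_2 = 2*29 + 7 = 65, q_2 = 2*4 + 1 = 9.
  i=3: a_3=1, p_3 = 1*65 + 29 = 94, q_3 = 1*9 + 4 = 13.
  i=4: a_4=1, p_4 = 1*94 + 65 = 159, q_4 = 1*13 + 9 = 22.
  i=5: a_5=8, p_5 = 8*159 + 94 = 1366, q_5 = 8*22 + 13 = 189.
q_5 = 189 > 54, so the last convergent with denominator <= 54 is p_4/q_4 = 159/22.
The closest fraction with denominator <= 54 is either p_4/q_4 or the intermediate fraction (k*p_4 + p_3)/(k*q_4 + q_3) with the largest k >= 1 whose denominator stays <= 54; these approach x as k grows, and every other convergent or intermediate fraction in range is farther away.
Largest k: floor((54 - q_3)/q_4) = floor((54 - 13)/22) = 1.
That gives (1*159 + 94)/(1*22 + 13) = 253/35.
Compare the errors: |x - 159/22| = |1366*22 - 159*189|/(189*22) = 1/4158, and |x - 253/35| = |1366*35 - 253*189|/(189*35) = 7/6615.
Cross-multiplying, 1*6615 = 6615 < 29106 = 7*4158, so 1/4158 is smaller: the convergent 159/22 is closer to x than 253/35.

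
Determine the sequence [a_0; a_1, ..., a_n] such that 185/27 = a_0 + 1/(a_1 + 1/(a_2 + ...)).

Run the Euclidean algorithm on 185 and 27; the successive quotients are the partial quotients a_0, a_1, ... (each step inverts the fractional part left over by the previous one):
  185 = 6*27 + 23, so a_0 = 6.
  27 = 1*23 + 4, so a_1 = 1.
  23 = 5*4 + 3, so a_2 = 5.
  4 = 1*3 + 1, so a_3 = 1.
  3 = 3*1 + 0, so a_4 = 3.
The remainder reaches 0 after 5 divisions, so the expansion has 5 partial quotients, read off in order.

[6; 1, 5, 1, 3]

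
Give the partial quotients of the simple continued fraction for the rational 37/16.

[2; 3, 5]

Run the Euclidean algorithm on 37 and 16; the successive quotients are the partial quotients a_0, a_1, ... (each step inverts the fractional part left over by the previous one):
  37 = 2*16 + 5, so a_0 = 2.
  16 = 3*5 + 1, so a_1 = 3.
  5 = 5*1 + 0, so a_2 = 5.
The remainder reaches 0 after 3 divisions, so the expansion has 3 partial quotients, read off in order.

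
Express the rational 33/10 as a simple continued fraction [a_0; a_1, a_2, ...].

[3; 3, 3]

Run the Euclidean algorithm on 33 and 10; the successive quotients are the partial quotients a_0, a_1, ... (each step inverts the fractional part left over by the previous one):
  33 = 3*10 + 3, so a_0 = 3.
  10 = 3*3 + 1, so a_1 = 3.
  3 = 3*1 + 0, so a_2 = 3.
The remainder reaches 0 after 3 divisions, so the expansion has 3 partial quotients, read off in order.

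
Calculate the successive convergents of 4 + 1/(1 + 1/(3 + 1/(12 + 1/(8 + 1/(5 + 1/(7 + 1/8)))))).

Using the convergent recurrence p_i = a_i*p_{i-1} + p_{i-2}, q_i = a_i*q_{i-1} + q_{i-2} with p_{-2}=0, p_{-1}=1, q_{-2}=1, q_{-1}=0:
  i=0: a_0=4, p_0 = 4*1 + 0 = 4, q_0 = 4*0 + 1 = 1.
  i=1: a_1=1, p_1 = 1*4 + 1 = 5, q_1 = 1*1 + 0 = 1.
  i=2: a_2=3, p_2 = 3*5 + 4 = 19, q_2 = 3*1 + 1 = 4.
  i=3: a_3=12, p_3 = 12*19 + 5 = 233, q_3 = 12*4 + 1 = 49.
  i=4: a_4=8, p_4 = 8*233 + 19 = 1883, q_4 = 8*49 + 4 = 396.
  i=5: a_5=5, p_5 = 5*1883 + 233 = 9648, q_5 = 5*396 + 49 = 2029.
  i=6: a_6=7, p_6 = 7*9648 + 1883 = 69419, q_6 = 7*2029 + 396 = 14599.
  i=7: a_7=8, p_7 = 8*69419 + 9648 = 565000, q_7 = 8*14599 + 2029 = 118821.

4/1, 5/1, 19/4, 233/49, 1883/396, 9648/2029, 69419/14599, 565000/118821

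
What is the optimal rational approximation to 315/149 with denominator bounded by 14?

19/9

Expand x = 315/149 as a continued fraction with the Euclidean algorithm:
  315 = 2*149 + 17, so a_0 = 2.
  149 = 8*17 + 13, so a_1 = 8.
  17 = 1*13 + 4, so a_2 = 1.
  13 = 3*4 + 1, so a_3 = 3.
  4 = 4*1 + 0, so a_4 = 4.
so x = [2; 8, 1, 3, 4].
Convergents (p_i = a_i*p_{i-1} + p_{i-2}, q_i = a_i*q_{i-1} + q_{i-2} with p_{-2}=0, p_{-1}=1, q_{-2}=1, q_{-1}=0), until the denominator exceeds 14:
  i=0: a_0=2, p_0 = 2*1 + 0 = 2, q_0 = 2*0 + 1 = 1.
  i=1: a_1=8, p_1 = 8*2 + 1 = 17, q_1 = 8*1 + 0 = 8.
  i=2: a_2=1, p_2 = 1*17 + 2 = 19, q_2 = 1*8 + 1 = 9.
  i=3: a_3=3, p_3 = 3*19 + 17 = 74, q_3 = 3*9 + 8 = 35.
q_3 = 35 > 14, so the last convergent with denominator <= 14 is p_2/q_2 = 19/9.
The closest fraction with denominator <= 14 is either p_2/q_2 or the intermediate fraction (k*p_2 + p_1)/(k*q_2 + q_1) with the largest k >= 1 whose denominator stays <= 14; these approach x as k grows, and every other convergent or intermediate fraction in range is farther away.
Largest k: floor((14 - q_1)/q_2) = floor((14 - 8)/9) = 0.
Since k = 0, no intermediate fraction beyond p_2/q_2 has denominator <= 14, so the convergent 19/9 is the closest (its error is |315*9 - 19*149|/(149*9) = 4/1341).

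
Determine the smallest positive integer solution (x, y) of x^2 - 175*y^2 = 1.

(x, y) = (2024, 153)

First expand sqrt(175) as a continued fraction. With x_i = (sqrt(175) + m_i)/d_i and (m_0, d_0) = (0, 1): a_0 = floor(sqrt(175)) = 13, since 13^2 = 169 <= 175 < 196 = 14^2.
Iterate m_{i+1} = d_i*a_i - m_i, d_{i+1} = (175 - m_{i+1}^2)/d_i, a_{i+1} = floor((a_0 + m_{i+1})/d_{i+1}):
  m_1 = 1*13 - 0 = 13, d_1 = (175 - 13^2)/1 = 6/1 = 6, a_1 = floor((13 + 13)/6) = 4.
  m_2 = 6*4 - 13 = 11, d_2 = (175 - 11^2)/6 = 54/6 = 9, a_2 = floor((13 + 11)/9) = 2.
  m_3 = 9*2 - 11 = 7, d_3 = (175 - 7^2)/9 = 126/9 = 14, a_3 = floor((13 + 7)/14) = 1.
  m_4 = 14*1 - 7 = 7, d_4 = (175 - 7^2)/14 = 126/14 = 9, a_4 = floor((13 + 7)/9) = 2.
  m_5 = 9*2 - 7 = 11, d_5 = (175 - 11^2)/9 = 54/9 = 6, a_5 = floor((13 + 11)/6) = 4.
  m_6 = 6*4 - 11 = 13, d_6 = (175 - 13^2)/6 = 6/6 = 1, a_6 = floor((13 + 13)/1) = 26.
  m_7 = 1*26 - 13 = 13, d_7 = (175 - 13^2)/1 = 6/1 = 6: (m_7, d_7) = (m_1, d_1) = (13, 6), so from here the quotients repeat a_1, ..., a_6; the period length is 6.
So sqrt(175) = [13; (4, 2, 1, 2, 4, 26)] with period length k = 6.
k is even, so the fundamental solution of x^2 - 175y^2 = 1 is (p_{k-1}, q_{k-1}) = (p_5, q_5); compute convergents through index 5.
Convergents (p_i = a_i*p_{i-1} + p_{i-2}, q_i = a_i*q_{i-1} + q_{i-2} with p_{-2}=0, p_{-1}=1, q_{-2}=1, q_{-1}=0):
  i=0: a_0=13, p_0 = 13*1 + 0 = 13, q_0 = 13*0 + 1 = 1.
  i=1: a_1=4, p_1 = 4*13 + 1 = 53, q_1 = 4*1 + 0 = 4.
  i=2: a_2=2, p_2 = 2*53 + 13 = 119, q_2 = 2*4 + 1 = 9.
  i=3: a_3=1, p_3 = 1*119 + 53 = 172, q_3 = 1*9 + 4 = 13.
  i=4: a_4=2, p_4 = 2*172 + 119 = 463, q_4 = 2*13 + 9 = 35.
  i=5: a_5=4, p_5 = 4*463 + 172 = 2024, q_5 = 4*35 + 13 = 153.
Check: 2024^2 - 175*153^2 = 4096576 - 4096575 = 1, so (x, y) = (2024, 153) solves the equation, and by the theorem it is the least positive solution.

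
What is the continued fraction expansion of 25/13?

[1; 1, 12]

Run the Euclidean algorithm on 25 and 13; the successive quotients are the partial quotients a_0, a_1, ... (each step inverts the fractional part left over by the previous one):
  25 = 1*13 + 12, so a_0 = 1.
  13 = 1*12 + 1, so a_1 = 1.
  12 = 12*1 + 0, so a_2 = 12.
The remainder reaches 0 after 3 divisions, so the expansion has 3 partial quotients, read off in order.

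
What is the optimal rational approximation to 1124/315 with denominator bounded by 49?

157/44

Expand x = 1124/315 as a continued fraction with the Euclidean algorithm:
  1124 = 3*315 + 179, so a_0 = 3.
  315 = 1*179 + 136, so a_1 = 1.
  179 = 1*136 + 43, so a_2 = 1.
  136 = 3*43 + 7, so a_3 = 3.
  43 = 6*7 + 1, so a_4 = 6.
  7 = 7*1 + 0, so a_5 = 7.
so x = [3; 1, 1, 3, 6, 7].
Convergents (p_i = a_i*p_{i-1} + p_{i-2}, q_i = a_i*q_{i-1} + q_{i-2} with p_{-2}=0, p_{-1}=1, q_{-2}=1, q_{-1}=0), until the denominator exceeds 49:
  i=0: a_0=3, p_0 = 3*1 + 0 = 3, q_0 = 3*0 + 1 = 1.
  i=1: a_1=1, p_1 = 1*3 + 1 = 4, q_1 = 1*1 + 0 = 1.
  i=2: a_2=1, p_2 = 1*4 + 3 = 7, q_2 = 1*1 + 1 = 2.
  i=3: a_3=3, p_3 = 3*7 + 4 = 25, q_3 = 3*2 + 1 = 7.
  i=4: a_4=6, p_4 = 6*25 + 7 = 157, q_4 = 6*7 + 2 = 44.
  i=5: a_5=7, p_5 = 7*157 + 25 = 1124, q_5 = 7*44 + 7 = 315.
q_5 = 315 > 49, so the last convergent with denominator <= 49 is p_4/q_4 = 157/44.
The closest fraction with denominator <= 49 is either p_4/q_4 or the intermediate fraction (k*p_4 + p_3)/(k*q_4 + q_3) with the largest k >= 1 whose denominator stays <= 49; these approach x as k grows, and every other convergent or intermediate fraction in range is farther away.
Largest k: floor((49 - q_3)/q_4) = floor((49 - 7)/44) = 0.
Since k = 0, no intermediate fraction beyond p_4/q_4 has denominator <= 49, so the convergent 157/44 is the closest (its error is |1124*44 - 157*315|/(315*44) = 1/13860).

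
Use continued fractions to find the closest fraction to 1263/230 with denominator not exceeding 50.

Expand x = 1263/230 as a continued fraction with the Euclidean algorithm:
  1263 = 5*230 + 113, so a_0 = 5.
  230 = 2*113 + 4, so a_1 = 2.
  113 = 28*4 + 1, so a_2 = 28.
  4 = 4*1 + 0, so a_3 = 4.
so x = [5; 2, 28, 4].
Convergents (p_i = a_i*p_{i-1} + p_{i-2}, q_i = a_i*q_{i-1} + q_{i-2} with p_{-2}=0, p_{-1}=1, q_{-2}=1, q_{-1}=0), until the denominator exceeds 50:
  i=0: a_0=5, p_0 = 5*1 + 0 = 5, q_0 = 5*0 + 1 = 1.
  i=1: a_1=2, p_1 = 2*5 + 1 = 11, q_1 = 2*1 + 0 = 2.
  i=2: a_2=28, p_2 = 28*11 + 5 = 313, q_2 = 28*2 + 1 = 57.
q_2 = 57 > 50, so the last convergent with denominator <= 50 is p_1/q_1 = 11/2.
The closest fraction with denominator <= 50 is either p_1/q_1 or the intermediate fraction (k*p_1 + p_0)/(k*q_1 + q_0) with the largest k >= 1 whose denominator stays <= 50; these approach x as k grows, and every other convergent or intermediate fraction in range is farther away.
Largest k: floor((50 - q_0)/q_1) = floor((50 - 1)/2) = 24.
That gives (24*11 + 5)/(24*2 + 1) = 269/49.
Compare the errors: |x - 11/2| = |1263*2 - 11*230|/(230*2) = 4/460, and |x - 269/49| = |1263*49 - 269*230|/(230*49) = 17/11270.
Cross-multiplying, 17*460 = 7820 < 45080 = 4*11270, so 17/11270 is smaller: the intermediate fraction 269/49 is closer to x than 11/2.

269/49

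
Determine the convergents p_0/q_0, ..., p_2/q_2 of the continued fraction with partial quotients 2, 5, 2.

Using the convergent recurrence p_i = a_i*p_{i-1} + p_{i-2}, q_i = a_i*q_{i-1} + q_{i-2} with p_{-2}=0, p_{-1}=1, q_{-2}=1, q_{-1}=0:
  i=0: a_0=2, p_0 = 2*1 + 0 = 2, q_0 = 2*0 + 1 = 1.
  i=1: a_1=5, p_1 = 5*2 + 1 = 11, q_1 = 5*1 + 0 = 5.
  i=2: a_2=2, p_2 = 2*11 + 2 = 24, q_2 = 2*5 + 1 = 11.

2/1, 11/5, 24/11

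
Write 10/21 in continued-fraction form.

[0; 2, 10]

Run the Euclidean algorithm on 10 and 21; the successive quotients are the partial quotients a_0, a_1, ... (each step inverts the fractional part left over by the previous one):
  10 = 0*21 + 10, so a_0 = 0.
  21 = 2*10 + 1, so a_1 = 2.
  10 = 10*1 + 0, so a_2 = 10.
The remainder reaches 0 after 3 divisions, so the expansion has 3 partial quotients, read off in order.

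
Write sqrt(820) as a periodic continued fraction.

[28; (1, 1, 1, 2, 1, 10, 1, 2, 1, 1, 1, 56)]

Write x_i = (sqrt(820) + m_i)/d_i with (m_0, d_0) = (0, 1). a_0 = floor(sqrt(820)) = 28, since 28^2 = 784 <= 820 < 841 = 29^2.
Iterate m_{i+1} = d_i*a_i - m_i, d_{i+1} = (820 - m_{i+1}^2)/d_i, a_{i+1} = floor((a_0 + m_{i+1})/d_{i+1}):
  m_1 = 1*28 - 0 = 28, d_1 = (820 - 28^2)/1 = 36/1 = 36, a_1 = floor((28 + 28)/36) = 1.
  m_2 = 36*1 - 28 = 8, d_2 = (820 - 8^2)/36 = 756/36 = 21, a_2 = floor((28 + 8)/21) = 1.
  m_3 = 21*1 - 8 = 13, d_3 = (820 - 13^2)/21 = 651/21 = 31, a_3 = floor((28 + 13)/31) = 1.
  m_4 = 31*1 - 13 = 18, d_4 = (820 - 18^2)/31 = 496/31 = 16, a_4 = floor((28 + 18)/16) = 2.
  m_5 = 16*2 - 18 = 14, d_5 = (820 - 14^2)/16 = 624/16 = 39, a_5 = floor((28 + 14)/39) = 1.
  m_6 = 39*1 - 14 = 25, d_6 = (820 - 25^2)/39 = 195/39 = 5, a_6 = floor((28 + 25)/5) = 10.
  m_7 = 5*10 - 25 = 25, d_7 = (820 - 25^2)/5 = 195/5 = 39, a_7 = floor((28 + 25)/39) = 1.
  m_8 = 39*1 - 25 = 14, d_8 = (820 - 14^2)/39 = 624/39 = 16, a_8 = floor((28 + 14)/16) = 2.
  m_9 = 16*2 - 14 = 18, d_9 = (820 - 18^2)/16 = 496/16 = 31, a_9 = floor((28 + 18)/31) = 1.
  m_10 = 31*1 - 18 = 13, d_10 = (820 - 13^2)/31 = 651/31 = 21, a_10 = floor((28 + 13)/21) = 1.
  m_11 = 21*1 - 13 = 8, d_11 = (820 - 8^2)/21 = 756/21 = 36, a_11 = floor((28 + 8)/36) = 1.
  m_12 = 36*1 - 8 = 28, d_12 = (820 - 28^2)/36 = 36/36 = 1, a_12 = floor((28 + 28)/1) = 56.
  m_13 = 1*56 - 28 = 28, d_13 = (820 - 28^2)/1 = 36/1 = 36: (m_13, d_13) = (m_1, d_1) = (28, 36), so from here the quotients repeat a_1, ..., a_12; the period length is 12.
Hence the expansion of sqrt(820) is a_0 = 28 followed by the repeating block 1, 1, 1, 2, 1, 10, 1, 2, 1, 1, 1, 56 (period 12).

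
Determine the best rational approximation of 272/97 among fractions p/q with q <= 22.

Expand x = 272/97 as a continued fraction with the Euclidean algorithm:
  272 = 2*97 + 78, so a_0 = 2.
  97 = 1*78 + 19, so a_1 = 1.
  78 = 4*19 + 2, so a_2 = 4.
  19 = 9*2 + 1, so a_3 = 9.
  2 = 2*1 + 0, so a_4 = 2.
so x = [2; 1, 4, 9, 2].
Convergents (p_i = a_i*p_{i-1} + p_{i-2}, q_i = a_i*q_{i-1} + q_{i-2} with p_{-2}=0, p_{-1}=1, q_{-2}=1, q_{-1}=0), until the denominator exceeds 22:
  i=0: a_0=2, p_0 = 2*1 + 0 = 2, q_0 = 2*0 + 1 = 1.
  i=1: a_1=1, p_1 = 1*2 + 1 = 3, q_1 = 1*1 + 0 = 1.
  i=2: a_2=4, p_2 = 4*3 + 2 = 14, q_2 = 4*1 + 1 = 5.
  i=3: a_3=9, p_3 = 9*14 + 3 = 129, q_3 = 9*5 + 1 = 46.
q_3 = 46 > 22, so the last convergent with denominator <= 22 is p_2/q_2 = 14/5.
The closest fraction with denominator <= 22 is either p_2/q_2 or the intermediate fraction (k*p_2 + p_1)/(k*q_2 + q_1) with the largest k >= 1 whose denominator stays <= 22; these approach x as k grows, and every other convergent or intermediate fraction in range is farther away.
Largest k: floor((22 - q_1)/q_2) = floor((22 - 1)/5) = 4.
That gives (4*14 + 3)/(4*5 + 1) = 59/21.
Compare the errors: |x - 14/5| = |272*5 - 14*97|/(97*5) = 2/485, and |x - 59/21| = |272*21 - 59*97|/(97*21) = 11/2037.
Cross-multiplying, 2*2037 = 4074 < 5335 = 11*485, so 2/485 is smaller: the convergent 14/5 is closer to x than 59/21.

14/5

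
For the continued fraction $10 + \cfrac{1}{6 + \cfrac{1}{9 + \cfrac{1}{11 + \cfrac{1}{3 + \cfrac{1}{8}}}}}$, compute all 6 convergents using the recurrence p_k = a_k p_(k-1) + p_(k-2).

10/1, 61/6, 559/55, 6210/611, 19189/1888, 159722/15715

Using the convergent recurrence p_i = a_i*p_{i-1} + p_{i-2}, q_i = a_i*q_{i-1} + q_{i-2} with p_{-2}=0, p_{-1}=1, q_{-2}=1, q_{-1}=0:
  i=0: a_0=10, p_0 = 10*1 + 0 = 10, q_0 = 10*0 + 1 = 1.
  i=1: a_1=6, p_1 = 6*10 + 1 = 61, q_1 = 6*1 + 0 = 6.
  i=2: a_2=9, p_2 = 9*61 + 10 = 559, q_2 = 9*6 + 1 = 55.
  i=3: a_3=11, p_3 = 11*559 + 61 = 6210, q_3 = 11*55 + 6 = 611.
  i=4: a_4=3, p_4 = 3*6210 + 559 = 19189, q_4 = 3*611 + 55 = 1888.
  i=5: a_5=8, p_5 = 8*19189 + 6210 = 159722, q_5 = 8*1888 + 611 = 15715.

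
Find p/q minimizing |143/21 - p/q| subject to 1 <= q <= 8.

Expand x = 143/21 as a continued fraction with the Euclidean algorithm:
  143 = 6*21 + 17, so a_0 = 6.
  21 = 1*17 + 4, so a_1 = 1.
  17 = 4*4 + 1, so a_2 = 4.
  4 = 4*1 + 0, so a_3 = 4.
so x = [6; 1, 4, 4].
Convergents (p_i = a_i*p_{i-1} + p_{i-2}, q_i = a_i*q_{i-1} + q_{i-2} with p_{-2}=0, p_{-1}=1, q_{-2}=1, q_{-1}=0), until the denominator exceeds 8:
  i=0: a_0=6, p_0 = 6*1 + 0 = 6, q_0 = 6*0 + 1 = 1.
  i=1: a_1=1, p_1 = 1*6 + 1 = 7, q_1 = 1*1 + 0 = 1.
  i=2: a_2=4, p_2 = 4*7 + 6 = 34, q_2 = 4*1 + 1 = 5.
  i=3: a_3=4, p_3 = 4*34 + 7 = 143, q_3 = 4*5 + 1 = 21.
q_3 = 21 > 8, so the last convergent with denominator <= 8 is p_2/q_2 = 34/5.
The closest fraction with denominator <= 8 is either p_2/q_2 or the intermediate fraction (k*p_2 + p_1)/(k*q_2 + q_1) with the largest k >= 1 whose denominator stays <= 8; these approach x as k grows, and every other convergent or intermediate fraction in range is farther away.
Largest k: floor((8 - q_1)/q_2) = floor((8 - 1)/5) = 1.
That gives (1*34 + 7)/(1*5 + 1) = 41/6.
Compare the errors: |x - 34/5| = |143*5 - 34*21|/(21*5) = 1/105, and |x - 41/6| = |143*6 - 41*21|/(21*6) = 3/126.
Cross-multiplying, 1*126 = 126 < 315 = 3*105, so 1/105 is smaller: the convergent 34/5 is closer to x than 41/6.

34/5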